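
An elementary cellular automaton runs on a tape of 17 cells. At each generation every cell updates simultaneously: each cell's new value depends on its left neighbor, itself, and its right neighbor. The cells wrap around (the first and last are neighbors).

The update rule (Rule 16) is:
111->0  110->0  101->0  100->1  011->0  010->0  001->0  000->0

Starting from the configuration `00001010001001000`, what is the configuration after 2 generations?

00000000100010010

generation 1: 00000001000100100
generation 2: 00000000100010010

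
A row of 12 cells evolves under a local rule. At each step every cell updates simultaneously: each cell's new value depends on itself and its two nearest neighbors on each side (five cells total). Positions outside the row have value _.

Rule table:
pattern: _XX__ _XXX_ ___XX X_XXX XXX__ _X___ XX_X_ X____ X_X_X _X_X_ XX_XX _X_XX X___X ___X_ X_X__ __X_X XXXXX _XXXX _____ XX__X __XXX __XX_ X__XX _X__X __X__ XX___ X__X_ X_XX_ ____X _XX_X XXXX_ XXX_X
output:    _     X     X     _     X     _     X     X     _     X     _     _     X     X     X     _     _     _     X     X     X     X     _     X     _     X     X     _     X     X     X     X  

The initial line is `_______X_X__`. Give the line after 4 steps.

XXX_XXX___XX

XXXXXXX_XX_X
X____XX__XXX
__XXXX_X_XXX
XXX_XXX___XX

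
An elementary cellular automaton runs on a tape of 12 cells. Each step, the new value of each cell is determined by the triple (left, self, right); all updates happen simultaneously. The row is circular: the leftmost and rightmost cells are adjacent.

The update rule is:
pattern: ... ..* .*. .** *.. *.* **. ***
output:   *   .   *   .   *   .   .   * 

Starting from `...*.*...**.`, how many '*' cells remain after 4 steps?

4

**.*.***...*
*..*..*.**..
**.**.*...*.
......***.*.
count of *: 4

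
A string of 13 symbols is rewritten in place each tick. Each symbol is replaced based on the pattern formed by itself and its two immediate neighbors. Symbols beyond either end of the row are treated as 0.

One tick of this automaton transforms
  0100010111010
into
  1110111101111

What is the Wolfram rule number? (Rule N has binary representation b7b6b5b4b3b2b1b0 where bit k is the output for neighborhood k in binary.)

126

position 8: 111 → 0  (bit 7 = 0)
position 9: 110 → 1  (bit 6 = 1)
position 6: 101 → 1  (bit 5 = 1)
position 2: 100 → 1  (bit 4 = 1)
position 7: 011 → 1  (bit 3 = 1)
position 1: 010 → 1  (bit 2 = 1)
position 0: 001 → 1  (bit 1 = 1)
position 3: 000 → 0  (bit 0 = 0)
bits b7..b0 = 01111110 = 126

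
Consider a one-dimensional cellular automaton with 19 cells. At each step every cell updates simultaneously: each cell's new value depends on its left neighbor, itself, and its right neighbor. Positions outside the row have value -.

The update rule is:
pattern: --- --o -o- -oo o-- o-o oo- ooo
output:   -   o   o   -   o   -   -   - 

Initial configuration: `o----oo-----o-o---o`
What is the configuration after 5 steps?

oo--o--o---oo-oo-oo
--ooooooo-o--------
-o--------oo-------
ooo------o--o------
---o----oooooo-----

---o----oooooo-----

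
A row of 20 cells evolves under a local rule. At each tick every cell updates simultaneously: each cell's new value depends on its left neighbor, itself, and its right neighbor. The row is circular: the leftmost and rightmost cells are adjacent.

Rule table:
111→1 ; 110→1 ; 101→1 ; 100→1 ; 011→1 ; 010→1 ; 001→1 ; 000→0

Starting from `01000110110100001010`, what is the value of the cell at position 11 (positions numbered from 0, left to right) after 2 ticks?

1

11101111111110011111
11111111111111111111
position 11 holds 1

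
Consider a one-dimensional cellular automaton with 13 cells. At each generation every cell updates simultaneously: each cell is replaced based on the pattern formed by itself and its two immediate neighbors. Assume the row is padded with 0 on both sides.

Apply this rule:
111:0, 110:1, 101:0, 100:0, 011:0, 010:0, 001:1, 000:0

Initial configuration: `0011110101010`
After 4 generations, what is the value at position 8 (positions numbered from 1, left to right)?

generation 1: 0100010000000
generation 2: 1000100000000
generation 3: 0001000000000
generation 4: 0010000000000
position 8 holds 0

0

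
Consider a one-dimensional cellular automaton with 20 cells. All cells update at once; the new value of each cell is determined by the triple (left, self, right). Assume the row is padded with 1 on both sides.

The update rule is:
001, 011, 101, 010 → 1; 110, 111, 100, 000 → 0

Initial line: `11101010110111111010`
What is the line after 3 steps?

01100000110000011001

00011111101100000111
00110000011000001100
01100000110000011001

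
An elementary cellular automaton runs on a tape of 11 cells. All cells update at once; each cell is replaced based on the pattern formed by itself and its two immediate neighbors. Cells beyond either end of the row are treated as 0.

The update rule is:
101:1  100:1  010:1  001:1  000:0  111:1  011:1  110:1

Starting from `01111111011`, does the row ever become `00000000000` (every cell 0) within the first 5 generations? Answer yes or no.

no

generation 1: 11111111111
generation 2: 11111111111  (fixed point — unchanged through generation 5)
generation 5 is 11111111111, still not uniform 0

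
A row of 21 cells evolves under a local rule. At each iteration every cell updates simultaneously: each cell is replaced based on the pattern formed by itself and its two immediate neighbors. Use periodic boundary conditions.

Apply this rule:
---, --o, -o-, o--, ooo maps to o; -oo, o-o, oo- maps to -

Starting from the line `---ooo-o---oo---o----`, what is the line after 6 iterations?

ooo-o--oooo--oooooooo
oo--ooo-oo-oo-ooooooo
o-oo-o---------oooooo
-----oooooooooo-ooooo
ooooo-oooooooo---ooo-
-ooo---oooooo-ooo-o--

-ooo---oooooo-ooo-o--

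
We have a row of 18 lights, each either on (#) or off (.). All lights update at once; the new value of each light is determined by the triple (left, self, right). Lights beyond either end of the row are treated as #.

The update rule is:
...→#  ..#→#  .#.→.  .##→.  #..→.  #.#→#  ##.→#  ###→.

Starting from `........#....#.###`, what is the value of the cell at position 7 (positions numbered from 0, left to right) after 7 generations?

.#######..###.#...
#......#.#..##..##
#.#####.#..#.#.#..
##....##..#.#.#..#
.#.###.#.#.#.#..#.
#.#..##.#.#.#..#.#
##..#.##.#.#..#.#.
position 7 holds #

#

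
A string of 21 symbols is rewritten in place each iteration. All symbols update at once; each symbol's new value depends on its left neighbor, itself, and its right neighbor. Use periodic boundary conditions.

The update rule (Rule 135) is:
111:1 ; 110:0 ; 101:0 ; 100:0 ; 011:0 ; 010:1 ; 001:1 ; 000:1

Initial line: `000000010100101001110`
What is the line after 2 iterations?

011111100100001010101

111111110101101010100
011111100100001010101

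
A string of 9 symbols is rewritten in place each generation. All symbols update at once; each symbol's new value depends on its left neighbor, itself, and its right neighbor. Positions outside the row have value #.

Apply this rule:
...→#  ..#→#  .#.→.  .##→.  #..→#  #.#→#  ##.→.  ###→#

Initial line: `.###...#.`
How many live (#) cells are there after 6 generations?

generation 1: #.#.###.#
generation 2: .#.#.#.#.
generation 3: #.#.#.#.#
generation 4: .#.#.#.#.  (repeats generation 2; period 2)
generation 6: .#.#.#.#.
count of #: 4

4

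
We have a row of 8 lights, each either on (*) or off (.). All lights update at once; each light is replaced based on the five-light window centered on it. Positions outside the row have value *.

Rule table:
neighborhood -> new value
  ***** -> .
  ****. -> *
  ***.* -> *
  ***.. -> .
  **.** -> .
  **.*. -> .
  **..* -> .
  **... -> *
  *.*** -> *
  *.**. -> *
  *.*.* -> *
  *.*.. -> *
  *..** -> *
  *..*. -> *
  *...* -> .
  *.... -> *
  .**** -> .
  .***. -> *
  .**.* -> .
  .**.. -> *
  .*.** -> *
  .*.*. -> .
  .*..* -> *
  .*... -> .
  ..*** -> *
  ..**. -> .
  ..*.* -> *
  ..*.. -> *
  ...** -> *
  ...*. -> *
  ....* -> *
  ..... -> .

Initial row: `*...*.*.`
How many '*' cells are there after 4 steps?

4

.*.**.**
.***..*.
.**..***
.**.**..
count of *: 4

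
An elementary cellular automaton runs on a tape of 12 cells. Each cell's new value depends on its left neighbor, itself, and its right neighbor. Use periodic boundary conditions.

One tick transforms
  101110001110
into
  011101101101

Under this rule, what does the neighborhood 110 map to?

At position 4 the neighborhood is 110; the next row has 0 there.

0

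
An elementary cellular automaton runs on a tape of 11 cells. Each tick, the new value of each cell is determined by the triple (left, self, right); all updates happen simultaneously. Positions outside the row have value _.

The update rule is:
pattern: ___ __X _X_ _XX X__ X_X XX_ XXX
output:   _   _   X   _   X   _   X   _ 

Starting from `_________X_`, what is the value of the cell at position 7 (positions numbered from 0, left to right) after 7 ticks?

tick 1: _________XX
tick 2: __________X
tick 3: __________X  (fixed point — unchanged through tick 7)
position 7 holds _

_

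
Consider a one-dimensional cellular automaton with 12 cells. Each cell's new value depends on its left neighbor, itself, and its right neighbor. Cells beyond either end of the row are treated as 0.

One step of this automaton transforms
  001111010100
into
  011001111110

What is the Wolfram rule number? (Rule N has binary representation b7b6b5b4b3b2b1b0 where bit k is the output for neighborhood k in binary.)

126

position 3: 111 → 0  (bit 7 = 0)
position 5: 110 → 1  (bit 6 = 1)
position 6: 101 → 1  (bit 5 = 1)
position 10: 100 → 1  (bit 4 = 1)
position 2: 011 → 1  (bit 3 = 1)
position 7: 010 → 1  (bit 2 = 1)
position 1: 001 → 1  (bit 1 = 1)
position 0: 000 → 0  (bit 0 = 0)
bits b7..b0 = 01111110 = 126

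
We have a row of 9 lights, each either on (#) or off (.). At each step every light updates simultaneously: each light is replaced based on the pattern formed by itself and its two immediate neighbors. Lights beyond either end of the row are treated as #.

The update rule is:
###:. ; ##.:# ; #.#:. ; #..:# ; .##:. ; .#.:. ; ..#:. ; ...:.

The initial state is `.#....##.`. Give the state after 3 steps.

..#....#.
#..#.....
##..#....

##..#....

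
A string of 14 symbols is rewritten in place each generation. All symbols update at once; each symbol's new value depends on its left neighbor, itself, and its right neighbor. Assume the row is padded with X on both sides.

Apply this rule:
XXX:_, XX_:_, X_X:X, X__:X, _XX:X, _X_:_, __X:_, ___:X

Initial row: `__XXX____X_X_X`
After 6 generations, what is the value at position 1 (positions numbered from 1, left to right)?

X_X__XXX__X_XX
_X_X_X__X__XX_
X_X_X_X__X_X_X
_X_X_X_X__X_XX
X_X_X_X_X__XX_
_X_X_X_X_X_X_X
position 1 holds _

_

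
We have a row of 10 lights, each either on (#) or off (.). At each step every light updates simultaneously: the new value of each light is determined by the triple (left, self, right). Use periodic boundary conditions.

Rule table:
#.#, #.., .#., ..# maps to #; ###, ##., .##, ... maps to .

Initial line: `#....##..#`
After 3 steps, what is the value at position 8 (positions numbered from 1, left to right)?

.#..#..##.
#######..#
.......##.
position 8 holds #

#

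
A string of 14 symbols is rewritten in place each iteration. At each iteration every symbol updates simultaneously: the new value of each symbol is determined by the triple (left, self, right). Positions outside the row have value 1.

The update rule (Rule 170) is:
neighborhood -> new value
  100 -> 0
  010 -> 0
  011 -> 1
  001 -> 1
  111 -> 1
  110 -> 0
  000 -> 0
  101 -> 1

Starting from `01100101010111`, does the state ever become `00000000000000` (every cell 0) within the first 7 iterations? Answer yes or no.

iteration 1: 11001010101111
iteration 2: 10010101011111
iteration 3: 00101010111111
iteration 4: 01010101111111
iteration 5: 10101011111111
iteration 6: 01010111111111
iteration 7: 10101111111111
iteration 7 is 10101111111111, still not uniform 0

no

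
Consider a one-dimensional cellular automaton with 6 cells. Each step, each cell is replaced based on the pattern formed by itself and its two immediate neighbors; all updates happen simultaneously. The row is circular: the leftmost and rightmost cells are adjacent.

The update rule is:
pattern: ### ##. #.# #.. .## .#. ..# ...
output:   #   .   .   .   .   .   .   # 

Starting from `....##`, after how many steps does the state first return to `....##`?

.##...
....##

2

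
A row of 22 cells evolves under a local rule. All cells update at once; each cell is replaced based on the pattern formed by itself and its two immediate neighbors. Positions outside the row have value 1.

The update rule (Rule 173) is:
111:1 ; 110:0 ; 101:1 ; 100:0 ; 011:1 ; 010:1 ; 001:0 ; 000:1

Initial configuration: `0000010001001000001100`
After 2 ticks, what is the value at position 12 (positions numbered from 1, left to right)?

0

0111010101001011101000
1110111111001111011010
position 12 holds 0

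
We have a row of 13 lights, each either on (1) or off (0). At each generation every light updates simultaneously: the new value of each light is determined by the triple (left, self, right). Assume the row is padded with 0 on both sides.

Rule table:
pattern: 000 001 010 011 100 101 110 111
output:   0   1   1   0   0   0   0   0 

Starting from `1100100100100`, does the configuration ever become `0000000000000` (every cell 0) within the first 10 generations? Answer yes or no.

no

0001101101100
0010000000000
0110000000000
1000000000000
1000000000000  (fixed point — unchanged through generation 10)
generation 10 is 1000000000000, still not uniform 0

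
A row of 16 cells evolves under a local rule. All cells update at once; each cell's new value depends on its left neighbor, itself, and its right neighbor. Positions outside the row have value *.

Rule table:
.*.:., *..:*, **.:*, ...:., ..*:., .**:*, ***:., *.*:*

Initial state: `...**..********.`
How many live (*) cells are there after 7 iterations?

10

iteration 1: *..***.*......**
iteration 2: **.*.**.*.....*.
iteration 3: .**.****.*.....*
iteration 4: *****..**.*....*
iteration 5: ....**.***.*...*
iteration 6: *...****.**.*..*
iteration 7: **..*..*****.*.*
count of *: 10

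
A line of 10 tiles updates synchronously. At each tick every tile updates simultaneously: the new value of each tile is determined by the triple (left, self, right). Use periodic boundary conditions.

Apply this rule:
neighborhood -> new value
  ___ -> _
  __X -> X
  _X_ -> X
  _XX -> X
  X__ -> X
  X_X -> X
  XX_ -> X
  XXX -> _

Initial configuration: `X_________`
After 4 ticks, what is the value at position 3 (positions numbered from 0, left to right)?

tick 1: XX_______X
tick 2: _XX_____XX
tick 3: XXXX___XXX
tick 4: ___XX_XX__
position 3 holds X

X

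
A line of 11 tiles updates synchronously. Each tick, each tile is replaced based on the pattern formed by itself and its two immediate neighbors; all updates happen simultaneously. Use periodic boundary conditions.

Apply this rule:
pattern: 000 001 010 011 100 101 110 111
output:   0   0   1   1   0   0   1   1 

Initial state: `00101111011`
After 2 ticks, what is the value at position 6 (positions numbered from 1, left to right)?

00101111011  (fixed point — unchanged through tick 2)
position 6 holds 1

1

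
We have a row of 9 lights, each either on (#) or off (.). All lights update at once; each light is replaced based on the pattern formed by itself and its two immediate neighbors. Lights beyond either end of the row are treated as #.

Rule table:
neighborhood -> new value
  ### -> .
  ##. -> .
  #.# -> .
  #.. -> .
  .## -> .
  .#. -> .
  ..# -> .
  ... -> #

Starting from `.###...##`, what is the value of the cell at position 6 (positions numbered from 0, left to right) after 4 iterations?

.

.....#...
.###...#.
.....#...  (repeats iteration 1; period 2)
iteration 4: .###...#.
position 6 holds .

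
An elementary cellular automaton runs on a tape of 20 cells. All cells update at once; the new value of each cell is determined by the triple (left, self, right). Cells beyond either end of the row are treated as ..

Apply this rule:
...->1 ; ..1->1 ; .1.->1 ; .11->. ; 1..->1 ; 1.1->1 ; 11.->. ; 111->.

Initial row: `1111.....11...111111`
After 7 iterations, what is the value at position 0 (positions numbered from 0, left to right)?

....11111..111......
1111.....11...111111  (repeats iteration 0; period 2)
iteration 7: ....11111..111......
position 0 holds .

.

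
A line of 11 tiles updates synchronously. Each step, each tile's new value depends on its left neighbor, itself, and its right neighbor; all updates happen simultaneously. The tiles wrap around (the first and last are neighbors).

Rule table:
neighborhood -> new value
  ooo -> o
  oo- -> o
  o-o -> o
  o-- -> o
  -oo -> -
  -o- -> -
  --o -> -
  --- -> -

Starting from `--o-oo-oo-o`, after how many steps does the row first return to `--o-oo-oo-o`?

11

o--o-oo-oo-
-o--o-oo-oo
o-o--o-oo-o
oo-o--o-oo-
-oo-o--o-oo
o-oo-o--o-o
oo-oo-o--o-
-oo-oo-o--o
o-oo-oo-o--
-o-oo-oo-o-
--o-oo-oo-o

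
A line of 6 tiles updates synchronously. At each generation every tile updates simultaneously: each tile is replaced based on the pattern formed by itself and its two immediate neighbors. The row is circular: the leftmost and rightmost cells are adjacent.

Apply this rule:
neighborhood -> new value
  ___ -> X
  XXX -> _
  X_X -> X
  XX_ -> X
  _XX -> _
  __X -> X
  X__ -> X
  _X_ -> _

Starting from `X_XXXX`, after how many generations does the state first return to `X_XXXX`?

XX____
_XXXXX
X____X
XXXXX_
____XX
XXXX_X
___XX_
XXX_XX
__XX__
XX_XXX
_XX___
X_XXXX

12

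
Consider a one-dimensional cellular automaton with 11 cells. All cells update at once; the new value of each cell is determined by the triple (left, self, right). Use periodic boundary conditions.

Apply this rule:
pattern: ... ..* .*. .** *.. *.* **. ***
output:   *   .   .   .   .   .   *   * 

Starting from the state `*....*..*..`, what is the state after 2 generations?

*..*.******

generation 1: ..**.......
generation 2: *..*.******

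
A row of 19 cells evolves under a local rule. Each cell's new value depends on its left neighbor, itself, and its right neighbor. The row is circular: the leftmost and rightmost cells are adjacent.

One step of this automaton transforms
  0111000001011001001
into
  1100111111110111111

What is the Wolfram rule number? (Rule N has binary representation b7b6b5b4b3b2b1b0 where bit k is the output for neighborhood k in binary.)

63

position 2: 111 → 0  (bit 7 = 0)
position 3: 110 → 0  (bit 6 = 0)
position 0: 101 → 1  (bit 5 = 1)
position 4: 100 → 1  (bit 4 = 1)
position 1: 011 → 1  (bit 3 = 1)
position 9: 010 → 1  (bit 2 = 1)
position 8: 001 → 1  (bit 1 = 1)
position 5: 000 → 1  (bit 0 = 1)
bits b7..b0 = 00111111 = 63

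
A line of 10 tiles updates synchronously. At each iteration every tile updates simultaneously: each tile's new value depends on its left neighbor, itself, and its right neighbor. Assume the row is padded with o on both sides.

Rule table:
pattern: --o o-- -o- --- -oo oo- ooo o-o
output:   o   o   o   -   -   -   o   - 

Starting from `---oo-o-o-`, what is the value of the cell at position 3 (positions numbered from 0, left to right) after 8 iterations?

-

iteration 1: o-o---o-o-
iteration 2: --oo-oo-o-
iteration 3: oo------o-
iteration 4: o-o----oo-
iteration 5: --oo--o---
iteration 6: oo--oooo-o
iteration 7: o-oo-oo---
iteration 8: -------o-o
position 3 holds -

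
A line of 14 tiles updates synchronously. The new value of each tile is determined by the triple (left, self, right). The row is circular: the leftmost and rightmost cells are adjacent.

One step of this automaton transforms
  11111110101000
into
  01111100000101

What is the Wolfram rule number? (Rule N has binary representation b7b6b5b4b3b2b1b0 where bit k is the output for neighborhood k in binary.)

position 1: 111 → 1  (bit 7 = 1)
position 6: 110 → 0  (bit 6 = 0)
position 7: 101 → 0  (bit 5 = 0)
position 11: 100 → 1  (bit 4 = 1)
position 0: 011 → 0  (bit 3 = 0)
position 8: 010 → 0  (bit 2 = 0)
position 13: 001 → 1  (bit 1 = 1)
position 12: 000 → 0  (bit 0 = 0)
bits b7..b0 = 10010010 = 146

146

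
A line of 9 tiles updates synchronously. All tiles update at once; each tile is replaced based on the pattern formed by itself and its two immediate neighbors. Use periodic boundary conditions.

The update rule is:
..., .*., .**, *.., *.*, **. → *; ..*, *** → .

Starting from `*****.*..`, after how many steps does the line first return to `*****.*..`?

18

*...****.
***.*..**
..****.*.
*.*..****
****.*...
*..*****.
**.*...**
.*****.*.
.*...****
****.*..*
...****.*
**.*..***
.****.*..
.*..*****
***.*...*
..*****.*
*.*...***
*****.*..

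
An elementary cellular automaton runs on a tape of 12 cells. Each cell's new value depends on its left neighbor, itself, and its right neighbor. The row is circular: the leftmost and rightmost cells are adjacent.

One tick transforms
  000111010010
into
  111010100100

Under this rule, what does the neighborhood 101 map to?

1

At position 6 the neighborhood is 101; the next row has 1 there.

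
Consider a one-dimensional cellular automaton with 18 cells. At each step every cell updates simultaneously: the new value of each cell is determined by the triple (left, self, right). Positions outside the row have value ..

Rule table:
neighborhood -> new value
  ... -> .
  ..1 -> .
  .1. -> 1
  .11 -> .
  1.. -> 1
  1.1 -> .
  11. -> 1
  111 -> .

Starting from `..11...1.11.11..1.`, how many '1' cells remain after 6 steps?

step 1: ...11..1..1..11.11
step 2: ....11.11.11..1..1
step 3: .....1..1..11.11.1
step 4: .....11.11..1..1.1
step 5: ......1..11.11.1.1
step 6: ......11..1..1.1.1
count of 1: 6

6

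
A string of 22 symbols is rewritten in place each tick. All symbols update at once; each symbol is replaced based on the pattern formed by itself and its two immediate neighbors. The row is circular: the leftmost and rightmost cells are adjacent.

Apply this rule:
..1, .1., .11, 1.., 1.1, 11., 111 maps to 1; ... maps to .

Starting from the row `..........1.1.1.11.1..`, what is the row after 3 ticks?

1......111111111111111

tick 1: .........111111111111.
tick 2: ........11111111111111
tick 3: 1......111111111111111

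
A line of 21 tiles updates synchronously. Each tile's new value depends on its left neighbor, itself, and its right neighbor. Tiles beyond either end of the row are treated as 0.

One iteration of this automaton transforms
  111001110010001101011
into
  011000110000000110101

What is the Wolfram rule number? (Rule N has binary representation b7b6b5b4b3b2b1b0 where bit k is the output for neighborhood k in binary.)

224

position 1: 111 → 1  (bit 7 = 1)
position 2: 110 → 1  (bit 6 = 1)
position 16: 101 → 1  (bit 5 = 1)
position 3: 100 → 0  (bit 4 = 0)
position 0: 011 → 0  (bit 3 = 0)
position 10: 010 → 0  (bit 2 = 0)
position 4: 001 → 0  (bit 1 = 0)
position 12: 000 → 0  (bit 0 = 0)
bits b7..b0 = 11100000 = 224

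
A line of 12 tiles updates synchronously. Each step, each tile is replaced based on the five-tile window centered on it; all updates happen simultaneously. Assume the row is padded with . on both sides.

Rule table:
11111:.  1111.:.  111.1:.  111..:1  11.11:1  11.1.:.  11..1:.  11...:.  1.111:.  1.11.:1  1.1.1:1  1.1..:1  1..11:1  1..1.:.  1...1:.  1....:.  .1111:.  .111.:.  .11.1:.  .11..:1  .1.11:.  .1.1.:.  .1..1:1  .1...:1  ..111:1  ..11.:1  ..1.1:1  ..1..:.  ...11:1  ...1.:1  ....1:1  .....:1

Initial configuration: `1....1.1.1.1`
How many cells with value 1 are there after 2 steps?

.1.111.1.1.1
11.....1.1.1
count of 1: 5

5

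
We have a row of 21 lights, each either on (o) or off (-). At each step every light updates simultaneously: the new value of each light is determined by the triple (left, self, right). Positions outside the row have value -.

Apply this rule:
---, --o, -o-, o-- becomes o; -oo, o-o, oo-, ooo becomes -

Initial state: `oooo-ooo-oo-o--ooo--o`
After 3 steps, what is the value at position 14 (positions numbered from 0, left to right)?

o

------------ooo---ooo
oooooooooooo---ooo---
------------ooo---ooo
position 14 holds o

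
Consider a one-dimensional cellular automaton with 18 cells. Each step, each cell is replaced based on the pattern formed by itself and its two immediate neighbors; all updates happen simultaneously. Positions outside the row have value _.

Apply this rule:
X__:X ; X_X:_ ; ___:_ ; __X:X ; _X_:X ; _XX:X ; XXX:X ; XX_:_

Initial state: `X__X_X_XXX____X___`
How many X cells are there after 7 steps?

XXXX_X_XX_X__XXX__
XXX__X_X__XXXXX_X_
XX_XXX_XXXXXXX__XX
X__XX__XXXXXX_XXX_
XXXX_XXXXXXX__XX_X
XXX__XXXXXX_XXX__X
XX_XXXXXXX__XX_XXX
count of X: 14

14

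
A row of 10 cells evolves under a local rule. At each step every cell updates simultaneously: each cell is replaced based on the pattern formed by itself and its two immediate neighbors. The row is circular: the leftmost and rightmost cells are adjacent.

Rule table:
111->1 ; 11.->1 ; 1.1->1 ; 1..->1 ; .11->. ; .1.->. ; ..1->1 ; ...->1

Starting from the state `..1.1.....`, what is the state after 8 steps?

11.1.11111
111.1.1111
1111.1.111
11111.1.11
111111.1.1
1111111.1.
.1111111.1
1.1111111.

1.1111111.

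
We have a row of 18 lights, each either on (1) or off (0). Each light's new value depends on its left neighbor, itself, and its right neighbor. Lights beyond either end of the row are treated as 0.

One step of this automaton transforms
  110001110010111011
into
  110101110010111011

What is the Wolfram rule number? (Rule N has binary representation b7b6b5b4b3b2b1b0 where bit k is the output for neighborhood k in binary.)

205

position 6: 111 → 1  (bit 7 = 1)
position 1: 110 → 1  (bit 6 = 1)
position 11: 101 → 0  (bit 5 = 0)
position 2: 100 → 0  (bit 4 = 0)
position 0: 011 → 1  (bit 3 = 1)
position 10: 010 → 1  (bit 2 = 1)
position 4: 001 → 0  (bit 1 = 0)
position 3: 000 → 1  (bit 0 = 1)
bits b7..b0 = 11001101 = 205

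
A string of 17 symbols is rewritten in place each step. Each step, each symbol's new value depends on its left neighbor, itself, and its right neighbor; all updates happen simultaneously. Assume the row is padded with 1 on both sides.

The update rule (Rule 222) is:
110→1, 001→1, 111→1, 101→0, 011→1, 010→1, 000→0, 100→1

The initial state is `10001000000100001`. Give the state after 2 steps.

11011100001110011
11011110011111111

11011110011111111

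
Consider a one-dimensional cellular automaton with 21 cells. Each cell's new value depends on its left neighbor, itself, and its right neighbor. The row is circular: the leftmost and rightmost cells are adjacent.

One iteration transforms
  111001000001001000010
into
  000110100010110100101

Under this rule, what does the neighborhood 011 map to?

0

At position 0 the neighborhood is 011; the next row has 0 there.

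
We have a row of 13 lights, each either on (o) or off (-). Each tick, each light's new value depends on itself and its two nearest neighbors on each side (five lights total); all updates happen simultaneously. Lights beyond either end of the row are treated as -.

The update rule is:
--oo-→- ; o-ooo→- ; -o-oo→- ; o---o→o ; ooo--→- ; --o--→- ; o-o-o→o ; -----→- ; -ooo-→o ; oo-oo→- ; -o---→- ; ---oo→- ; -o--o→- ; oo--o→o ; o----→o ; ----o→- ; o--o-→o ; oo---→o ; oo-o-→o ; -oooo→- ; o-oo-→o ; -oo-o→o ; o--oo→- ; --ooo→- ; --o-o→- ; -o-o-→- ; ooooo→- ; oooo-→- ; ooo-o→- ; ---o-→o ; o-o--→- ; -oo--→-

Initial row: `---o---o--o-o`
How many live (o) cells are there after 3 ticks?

--o--oo--o---
-o-----oo--o-
o--o-----oo--
count of o: 4

4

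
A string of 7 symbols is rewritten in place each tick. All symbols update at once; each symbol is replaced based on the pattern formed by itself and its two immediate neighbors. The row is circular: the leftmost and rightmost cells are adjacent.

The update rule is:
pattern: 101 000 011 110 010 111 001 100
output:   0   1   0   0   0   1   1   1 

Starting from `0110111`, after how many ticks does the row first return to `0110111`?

4

tick 1: 0000010
tick 2: 1111101
tick 3: 1111000
tick 4: 0110111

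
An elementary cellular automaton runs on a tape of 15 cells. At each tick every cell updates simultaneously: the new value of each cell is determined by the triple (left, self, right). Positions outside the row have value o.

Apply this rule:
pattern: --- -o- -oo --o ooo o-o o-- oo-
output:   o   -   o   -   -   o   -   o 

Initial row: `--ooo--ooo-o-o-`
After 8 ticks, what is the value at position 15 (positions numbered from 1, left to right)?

-

--o-o--o-oo-o-o
---o----oooo-oo
-o---oo-o--ooo-
o--o-ooo---o-oo
o---oo-o-o--oo-
o-o-ooo-o---ooo
oo-oo-oo--o-o--
-ooooooo---o---
position 15 holds -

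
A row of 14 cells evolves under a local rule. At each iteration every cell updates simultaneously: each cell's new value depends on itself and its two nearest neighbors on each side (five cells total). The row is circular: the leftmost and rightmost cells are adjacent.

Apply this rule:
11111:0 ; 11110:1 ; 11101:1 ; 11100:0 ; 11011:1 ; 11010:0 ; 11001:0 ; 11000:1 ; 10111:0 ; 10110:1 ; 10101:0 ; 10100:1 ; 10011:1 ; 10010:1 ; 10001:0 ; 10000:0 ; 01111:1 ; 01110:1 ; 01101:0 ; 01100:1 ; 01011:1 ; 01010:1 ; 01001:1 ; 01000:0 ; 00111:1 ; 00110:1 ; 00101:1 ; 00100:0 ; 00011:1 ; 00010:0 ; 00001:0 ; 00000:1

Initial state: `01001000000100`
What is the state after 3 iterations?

10111101111011

00110001100000
01111011110111
10111101111011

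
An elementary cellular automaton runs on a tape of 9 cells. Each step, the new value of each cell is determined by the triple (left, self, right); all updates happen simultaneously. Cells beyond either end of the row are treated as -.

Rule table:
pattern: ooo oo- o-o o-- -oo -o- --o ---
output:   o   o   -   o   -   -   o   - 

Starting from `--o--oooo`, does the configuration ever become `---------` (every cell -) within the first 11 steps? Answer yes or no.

-o-oo-ooo
o---o--oo
-o-o-oo-o
o-----o--
-o---o-o-
o-o-o---o
-----o-o-
----o---o
---o-o-o-
--o-----o
-o-o---o-
step 11 is -o-o---o-, still not uniform -

no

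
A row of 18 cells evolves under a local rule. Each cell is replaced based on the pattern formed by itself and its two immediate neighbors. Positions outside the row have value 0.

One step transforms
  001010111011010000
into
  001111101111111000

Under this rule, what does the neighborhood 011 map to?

1

At position 6 the neighborhood is 011; the next row has 1 there.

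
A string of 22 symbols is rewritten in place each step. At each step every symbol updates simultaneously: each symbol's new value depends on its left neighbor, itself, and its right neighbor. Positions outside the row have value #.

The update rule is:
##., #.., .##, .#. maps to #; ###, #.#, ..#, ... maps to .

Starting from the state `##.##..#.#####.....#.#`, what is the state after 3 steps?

.#.#.#.#.###.#.##..#.#

.#.###.#.#...##....#.#
.#.#.#.#.##..###...#.#
.#.#.#.#.###.#.##..#.#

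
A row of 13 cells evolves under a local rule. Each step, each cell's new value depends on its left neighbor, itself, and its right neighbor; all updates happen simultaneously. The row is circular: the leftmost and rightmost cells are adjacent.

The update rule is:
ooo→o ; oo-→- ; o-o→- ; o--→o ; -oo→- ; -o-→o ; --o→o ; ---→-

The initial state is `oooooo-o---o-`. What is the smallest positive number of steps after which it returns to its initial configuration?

21

-oooo--oo-oo-
o-oo-oo-----o
-------o---o-
------ooo-ooo
o----o-o---o-
oo--oo-oo-oo-
--oo---------
-o--o--------
oooooo-------
-oooo-o-----o
--oo--oo---oo
oo--oo--o-o--
--oo--ooo-ooo
oo--oo-o---o-
--oo---oo-oo-
-o--o-o-----o
-oooo-oo---oo
--oo----o-o--
-o--o--oo-oo-
ooooooo-----o
oooooo-o---o-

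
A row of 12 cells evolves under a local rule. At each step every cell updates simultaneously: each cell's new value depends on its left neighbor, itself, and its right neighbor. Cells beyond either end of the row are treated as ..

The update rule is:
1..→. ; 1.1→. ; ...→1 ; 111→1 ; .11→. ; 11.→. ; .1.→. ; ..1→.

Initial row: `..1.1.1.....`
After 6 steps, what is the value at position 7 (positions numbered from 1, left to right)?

1.......1111
..11111..11.
1..111......
....1..11111
111.....111.
.1..111..1..
position 7 holds 1

1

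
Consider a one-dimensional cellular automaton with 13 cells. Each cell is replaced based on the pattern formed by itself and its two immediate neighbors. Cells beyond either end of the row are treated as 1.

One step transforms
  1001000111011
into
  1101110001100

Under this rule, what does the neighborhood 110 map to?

At position 0 the neighborhood is 110; the next row has 1 there.

1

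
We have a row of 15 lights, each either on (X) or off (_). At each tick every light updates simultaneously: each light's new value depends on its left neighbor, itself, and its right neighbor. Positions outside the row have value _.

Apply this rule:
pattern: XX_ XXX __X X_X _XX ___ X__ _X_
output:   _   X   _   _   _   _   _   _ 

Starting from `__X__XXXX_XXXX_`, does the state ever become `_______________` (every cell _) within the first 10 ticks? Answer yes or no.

______XX___XX__
_______________
all cells are _ at tick 2

yes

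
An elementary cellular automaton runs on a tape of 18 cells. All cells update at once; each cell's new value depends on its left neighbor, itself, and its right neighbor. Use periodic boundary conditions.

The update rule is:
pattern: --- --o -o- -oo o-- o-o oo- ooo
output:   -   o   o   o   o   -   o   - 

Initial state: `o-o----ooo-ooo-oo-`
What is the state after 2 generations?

o-oo--oo-o-o-o-oo-
o-oooooo-o-o-o-oo-

o-oooooo-o-o-o-oo-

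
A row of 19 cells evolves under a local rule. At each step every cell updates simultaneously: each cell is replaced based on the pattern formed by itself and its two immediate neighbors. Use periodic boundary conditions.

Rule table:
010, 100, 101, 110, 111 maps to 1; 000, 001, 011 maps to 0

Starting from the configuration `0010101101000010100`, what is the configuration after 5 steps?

1110001111011110001

0011110111100011110
0001111011110001111
1000111101111000111
1100011110111100011
1110001111011110001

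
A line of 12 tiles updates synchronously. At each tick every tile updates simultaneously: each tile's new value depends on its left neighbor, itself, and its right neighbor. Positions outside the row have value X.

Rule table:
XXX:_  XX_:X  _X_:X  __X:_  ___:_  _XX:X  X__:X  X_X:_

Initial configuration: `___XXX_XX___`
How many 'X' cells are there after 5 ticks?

6

tick 1: X__X_X_XXX__
tick 2: XX_X_X_X_XX_
tick 3: _X_X_X_X_XX_
tick 4: _X_X_X_X_XX_  (fixed point — unchanged through tick 5)
count of X: 6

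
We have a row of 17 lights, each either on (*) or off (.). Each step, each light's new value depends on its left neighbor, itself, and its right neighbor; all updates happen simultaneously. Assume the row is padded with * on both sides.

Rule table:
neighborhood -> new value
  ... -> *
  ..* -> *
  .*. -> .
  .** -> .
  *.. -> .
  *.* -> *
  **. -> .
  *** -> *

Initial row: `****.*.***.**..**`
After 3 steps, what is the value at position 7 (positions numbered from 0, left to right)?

***.*.*.*.*...*.*
**.*.*.*.*..**.*.
*.*.*.*.*..*..*.*
position 7 holds .

.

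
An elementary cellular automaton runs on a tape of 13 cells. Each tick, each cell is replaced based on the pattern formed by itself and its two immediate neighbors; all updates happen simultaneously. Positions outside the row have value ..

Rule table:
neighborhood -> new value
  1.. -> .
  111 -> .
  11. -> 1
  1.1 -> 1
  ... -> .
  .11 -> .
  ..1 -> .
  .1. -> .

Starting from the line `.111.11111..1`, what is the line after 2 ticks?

...11....1...
....1........

....1........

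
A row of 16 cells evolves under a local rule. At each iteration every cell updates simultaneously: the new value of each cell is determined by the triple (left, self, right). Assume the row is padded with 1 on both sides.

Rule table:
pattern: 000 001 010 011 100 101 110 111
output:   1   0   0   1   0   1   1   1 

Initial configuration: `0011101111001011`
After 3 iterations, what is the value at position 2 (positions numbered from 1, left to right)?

0011111111000111
0011111111010111
0011111111101111
position 2 holds 0

0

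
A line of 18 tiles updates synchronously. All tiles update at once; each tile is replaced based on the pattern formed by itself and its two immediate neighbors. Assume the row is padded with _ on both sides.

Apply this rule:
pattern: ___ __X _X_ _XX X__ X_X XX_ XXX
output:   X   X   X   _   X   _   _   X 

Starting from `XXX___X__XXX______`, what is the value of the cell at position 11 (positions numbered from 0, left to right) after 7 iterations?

X

_X_XXXXXX_X_XXXXXX
XX__XXXX__X__XXXX_
__XX_XX_XXXXX_XX_X
XX_______XXX_____X
__XXXXXXX_X_XXXXXX
XX_XXXXX__X__XXXX_
____XXX_XXXXX_XX_X
position 11 holds X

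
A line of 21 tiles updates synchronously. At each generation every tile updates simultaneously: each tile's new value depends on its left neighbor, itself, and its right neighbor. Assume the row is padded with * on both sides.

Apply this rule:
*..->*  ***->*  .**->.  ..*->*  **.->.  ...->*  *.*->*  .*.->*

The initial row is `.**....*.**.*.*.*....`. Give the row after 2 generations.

*..******..**********
.**.****.**.*********

.**.****.**.*********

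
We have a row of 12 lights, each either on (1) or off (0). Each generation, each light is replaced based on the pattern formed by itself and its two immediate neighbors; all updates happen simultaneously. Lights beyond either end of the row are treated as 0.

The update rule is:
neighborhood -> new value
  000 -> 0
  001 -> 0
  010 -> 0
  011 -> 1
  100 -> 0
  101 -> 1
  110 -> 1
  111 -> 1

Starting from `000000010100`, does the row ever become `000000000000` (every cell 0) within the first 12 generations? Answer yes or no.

000000001000
000000000000
all cells are 0 at generation 2

yes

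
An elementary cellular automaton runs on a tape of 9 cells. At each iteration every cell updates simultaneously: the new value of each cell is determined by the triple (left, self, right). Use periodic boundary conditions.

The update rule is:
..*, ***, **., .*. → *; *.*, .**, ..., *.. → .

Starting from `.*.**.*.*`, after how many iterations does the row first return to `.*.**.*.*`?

2

.*..*.*.*
.*.**.*.*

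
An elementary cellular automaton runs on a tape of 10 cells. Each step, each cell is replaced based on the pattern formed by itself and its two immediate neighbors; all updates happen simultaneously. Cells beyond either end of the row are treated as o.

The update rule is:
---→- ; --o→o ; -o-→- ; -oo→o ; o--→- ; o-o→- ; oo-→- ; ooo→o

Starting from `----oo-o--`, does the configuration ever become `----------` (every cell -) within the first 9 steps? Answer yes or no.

no

---oo----o
--oo----oo
-oo----ooo
-o----oooo
-----ooooo
----oooooo
---ooooooo
--oooooooo
-ooooooooo
step 9 is -ooooooooo, still not uniform -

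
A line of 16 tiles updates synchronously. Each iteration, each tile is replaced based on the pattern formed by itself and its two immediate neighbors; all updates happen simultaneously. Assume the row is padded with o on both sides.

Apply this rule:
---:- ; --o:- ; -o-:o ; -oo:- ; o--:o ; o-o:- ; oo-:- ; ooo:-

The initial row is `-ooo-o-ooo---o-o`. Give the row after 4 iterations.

-----o----o--o--
o----oo---oo-oo-
-o-----o--------
-oo----oo-------

-oo----oo-------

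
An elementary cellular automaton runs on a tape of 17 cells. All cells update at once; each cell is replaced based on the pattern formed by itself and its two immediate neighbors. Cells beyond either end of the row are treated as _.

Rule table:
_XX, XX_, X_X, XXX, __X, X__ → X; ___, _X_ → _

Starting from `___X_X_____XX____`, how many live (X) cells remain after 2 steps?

__X_X_X___XXXX___
_X_X_X_X_XXXXXX__
count of X: 10

10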